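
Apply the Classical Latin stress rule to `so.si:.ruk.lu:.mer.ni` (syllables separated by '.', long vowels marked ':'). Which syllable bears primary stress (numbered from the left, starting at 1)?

5

Classical Latin: stress the penult if heavy (long vowel or closed), else the antepenult.
Weights: 4 lu: H, 5 mer H, 6 ni L.
The penult (syllable 5, mer) is heavy, so it takes stress.
Stress on syllable 5: so.si:.ruk.lu:.ˈmer.ni.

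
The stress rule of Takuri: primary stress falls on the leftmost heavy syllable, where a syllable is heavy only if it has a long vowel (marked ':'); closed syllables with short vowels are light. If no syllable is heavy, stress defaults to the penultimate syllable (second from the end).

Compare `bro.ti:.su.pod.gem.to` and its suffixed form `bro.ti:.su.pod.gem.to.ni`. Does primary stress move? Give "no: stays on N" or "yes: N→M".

no: stays on 2

Base `bro.ti:.su.pod.gem.to` (6 syllables):
  Weights: 1 bro L, 2 ti: H, 3 su L, 4 pod L, 5 gem L, 6 to L.
  Heavy syllables in the domain: 2. The leftmost is syllable 2 (ti:).
  → primary stress on syllable 2.
Suffixed `bro.ti:.su.pod.gem.to.ni` (7 syllables):
  Weights: 1 bro L, 2 ti: H, 3 su L, 4 pod L, 5 gem L, 6 to L, 7 ni L.
  Heavy syllables in the domain: 2. The leftmost is syllable 2 (ti:).
  → primary stress on syllable 2.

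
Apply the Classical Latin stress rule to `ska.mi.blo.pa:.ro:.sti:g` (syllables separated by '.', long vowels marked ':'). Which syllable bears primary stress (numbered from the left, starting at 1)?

Classical Latin: stress the penult if heavy (long vowel or closed), else the antepenult.
Weights: 4 pa: H, 5 ro: H, 6 sti:g H.
The penult (syllable 5, ro:) is heavy, so it takes stress.
Stress on syllable 5: ska.mi.blo.pa:.ˈro:.sti:g.

5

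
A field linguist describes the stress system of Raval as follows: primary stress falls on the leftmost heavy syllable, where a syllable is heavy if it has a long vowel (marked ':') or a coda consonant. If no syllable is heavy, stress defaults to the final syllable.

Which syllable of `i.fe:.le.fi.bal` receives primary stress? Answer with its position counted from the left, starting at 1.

2

Weights: 1 i L, 2 fe: H, 3 le L, 4 fi L, 5 bal H.
Heavy syllables in the domain: 2, 5. The leftmost is syllable 2 (fe:).
Primary stress: syllable 2 → i.ˈfe:.le.fi.bal.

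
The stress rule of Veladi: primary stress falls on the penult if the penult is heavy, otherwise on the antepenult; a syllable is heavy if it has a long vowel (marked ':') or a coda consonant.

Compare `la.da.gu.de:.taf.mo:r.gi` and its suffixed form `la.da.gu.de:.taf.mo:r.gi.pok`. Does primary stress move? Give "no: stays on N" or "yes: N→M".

Base `la.da.gu.de:.taf.mo:r.gi` (7 syllables):
  Weights: 5 taf H, 6 mo:r H, 7 gi L.
  The penult (syllable 6, mo:r) is heavy, so it takes stress.
  → primary stress on syllable 6.
Suffixed `la.da.gu.de:.taf.mo:r.gi.pok` (8 syllables):
  Weights: 6 mo:r H, 7 gi L, 8 pok H.
  The penult (syllable 7, gi) is light, so stress falls on the antepenult (syllable 6, mo:r).
  → primary stress on syllable 6.

no: stays on 6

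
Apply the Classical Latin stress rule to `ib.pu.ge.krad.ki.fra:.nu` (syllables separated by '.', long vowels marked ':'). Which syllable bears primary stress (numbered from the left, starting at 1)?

6

Classical Latin: stress the penult if heavy (long vowel or closed), else the antepenult.
Weights: 5 ki L, 6 fra: H, 7 nu L.
The penult (syllable 6, fra:) is heavy, so it takes stress.
Stress on syllable 6: ib.pu.ge.krad.ki.ˈfra:.nu.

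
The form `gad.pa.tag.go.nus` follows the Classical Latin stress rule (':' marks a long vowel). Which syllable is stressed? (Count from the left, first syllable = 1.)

3

Classical Latin: stress the penult if heavy (long vowel or closed), else the antepenult.
Weights: 3 tag H, 4 go L, 5 nus H.
The penult (syllable 4, go) is light, so stress falls on the antepenult (syllable 3, tag).
Stress on syllable 3: gad.pa.ˈtag.go.nus.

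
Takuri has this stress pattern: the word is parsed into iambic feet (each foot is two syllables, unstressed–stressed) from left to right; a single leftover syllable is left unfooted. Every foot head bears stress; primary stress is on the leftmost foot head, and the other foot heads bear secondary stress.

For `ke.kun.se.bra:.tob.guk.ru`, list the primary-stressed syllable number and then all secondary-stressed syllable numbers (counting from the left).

primary 2, secondary 4, 6

Parse left to right into iambic (σˈσ) feet: (ke.ˈkun) (se.ˈbra:) (tob.ˈguk) ru. Syllable 7 is left unfooted.
Foot heads (stressed positions): 2, 4, 6.
End Rule Leftmost: primary stress on the leftmost head = syllable 2.
Secondary stress on 4, 6: ke.ˈkun.se.ˌbra:.tob.ˌguk.ru.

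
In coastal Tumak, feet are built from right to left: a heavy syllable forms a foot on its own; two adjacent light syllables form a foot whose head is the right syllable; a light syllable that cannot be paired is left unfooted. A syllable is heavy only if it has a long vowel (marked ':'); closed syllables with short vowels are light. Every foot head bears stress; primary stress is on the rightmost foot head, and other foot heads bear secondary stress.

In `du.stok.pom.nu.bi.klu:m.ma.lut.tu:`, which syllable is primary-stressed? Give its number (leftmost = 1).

9

Weights: 1 du L, 2 stok L, 3 pom L, 4 nu L, 5 bi L, 6 klu:m H, 7 ma L, 8 lut L, 9 tu: H.
Parse right to left (heavy = foot alone; LL = one foot; stranded L unfooted): du (stok.ˈpom) (nu.ˈbi) (ˈklu:m) (ma.ˈlut) (ˈtu:).
Foot heads: 3, 5, 6, 8, 9.
Primary stress on the rightmost head = syllable 9.
Primary stress: syllable 9 → du.stok.pom.nu.bi.klu:m.ma.lut.ˈtu:.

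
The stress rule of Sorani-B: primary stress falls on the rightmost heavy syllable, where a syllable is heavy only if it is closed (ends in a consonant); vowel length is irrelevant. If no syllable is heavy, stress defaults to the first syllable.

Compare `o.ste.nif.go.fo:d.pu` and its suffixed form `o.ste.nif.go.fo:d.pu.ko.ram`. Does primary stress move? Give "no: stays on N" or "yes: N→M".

yes: 5→8

Base `o.ste.nif.go.fo:d.pu` (6 syllables):
  Weights: 1 o L, 2 ste L, 3 nif H, 4 go L, 5 fo:d H, 6 pu L.
  Heavy syllables in the domain: 3, 5. The rightmost is syllable 5 (fo:d).
  → primary stress on syllable 5.
Suffixed `o.ste.nif.go.fo:d.pu.ko.ram` (8 syllables):
  Weights: 1 o L, 2 ste L, 3 nif H, 4 go L, 5 fo:d H, 6 pu L, 7 ko L, 8 ram H.
  Heavy syllables in the domain: 3, 5, 8. The rightmost is syllable 8 (ram).
  → primary stress on syllable 8.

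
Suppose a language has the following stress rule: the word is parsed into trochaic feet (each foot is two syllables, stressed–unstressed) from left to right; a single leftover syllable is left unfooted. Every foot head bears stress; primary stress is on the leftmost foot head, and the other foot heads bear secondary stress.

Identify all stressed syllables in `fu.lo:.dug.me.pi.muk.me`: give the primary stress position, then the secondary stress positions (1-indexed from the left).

Parse left to right into trochaic (ˈσσ) feet: (ˈfu.lo:) (ˈdug.me) (ˈpi.muk) me. Syllable 7 is left unfooted.
Foot heads (stressed positions): 1, 3, 5.
End Rule Leftmost: primary stress on the leftmost head = syllable 1.
Secondary stress on 3, 5: ˈfu.lo:.ˌdug.me.ˌpi.muk.me.

primary 1, secondary 3, 5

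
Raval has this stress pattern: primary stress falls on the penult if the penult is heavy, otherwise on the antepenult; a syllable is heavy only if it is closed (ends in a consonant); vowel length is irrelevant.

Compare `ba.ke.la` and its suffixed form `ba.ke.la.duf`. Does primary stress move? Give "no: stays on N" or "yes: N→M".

Base `ba.ke.la` (3 syllables):
  Weights: 1 ba L, 2 ke L, 3 la L.
  The penult (syllable 2, ke) is light, so stress falls on the antepenult (syllable 1, ba).
  → primary stress on syllable 1.
Suffixed `ba.ke.la.duf` (4 syllables):
  Weights: 2 ke L, 3 la L, 4 duf H.
  The penult (syllable 3, la) is light, so stress falls on the antepenult (syllable 2, ke).
  → primary stress on syllable 2.

yes: 1→2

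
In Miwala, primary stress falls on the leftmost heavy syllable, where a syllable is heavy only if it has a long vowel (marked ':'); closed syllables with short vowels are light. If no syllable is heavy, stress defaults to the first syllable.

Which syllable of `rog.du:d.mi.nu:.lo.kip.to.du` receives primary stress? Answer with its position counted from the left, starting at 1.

2

Weights: 1 rog L, 2 du:d H, 3 mi L, 4 nu: H, 5 lo L, 6 kip L, 7 to L, 8 du L.
Heavy syllables in the domain: 2, 4. The leftmost is syllable 2 (du:d).
Primary stress: syllable 2 → rog.ˈdu:d.mi.nu:.lo.kip.to.du.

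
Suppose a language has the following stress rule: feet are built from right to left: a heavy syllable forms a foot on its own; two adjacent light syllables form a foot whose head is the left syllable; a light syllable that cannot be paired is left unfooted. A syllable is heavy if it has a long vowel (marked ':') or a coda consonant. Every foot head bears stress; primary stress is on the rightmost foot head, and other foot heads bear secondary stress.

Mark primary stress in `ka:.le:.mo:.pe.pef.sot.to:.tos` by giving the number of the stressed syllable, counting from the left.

Weights: 1 ka: H, 2 le: H, 3 mo: H, 4 pe L, 5 pef H, 6 sot H, 7 to: H, 8 tos H.
Parse right to left (heavy = foot alone; LL = one foot; stranded L unfooted): (ˈka:) (ˈle:) (ˈmo:) pe (ˈpef) (ˈsot) (ˈto:) (ˈtos).
Foot heads: 1, 2, 3, 5, 6, 7, 8.
Primary stress on the rightmost head = syllable 8.
Primary stress: syllable 8 → ka:.le:.mo:.pe.pef.sot.to:.ˈtos.

8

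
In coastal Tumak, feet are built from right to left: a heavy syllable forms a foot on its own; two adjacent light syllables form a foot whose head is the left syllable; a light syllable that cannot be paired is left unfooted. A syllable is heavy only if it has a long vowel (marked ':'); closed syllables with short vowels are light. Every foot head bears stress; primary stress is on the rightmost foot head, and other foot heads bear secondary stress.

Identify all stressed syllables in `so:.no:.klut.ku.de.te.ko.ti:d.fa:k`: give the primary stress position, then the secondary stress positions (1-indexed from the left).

Weights: 1 so: H, 2 no: H, 3 klut L, 4 ku L, 5 de L, 6 te L, 7 ko L, 8 ti:d H, 9 fa:k H.
Parse right to left (heavy = foot alone; LL = one foot; stranded L unfooted): (ˈso:) (ˈno:) klut (ˈku.de) (ˈte.ko) (ˈti:d) (ˈfa:k).
Foot heads: 1, 2, 4, 6, 8, 9.
Primary stress on the rightmost head = syllable 9.
Secondary stress on 1, 2, 4, 6, 8: ˌso:.ˌno:.klut.ˌku.de.ˌte.ko.ˌti:d.ˈfa:k.

primary 9, secondary 1, 2, 4, 6, 8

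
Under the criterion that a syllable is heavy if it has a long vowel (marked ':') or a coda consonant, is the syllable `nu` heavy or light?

light

`nu`: short vowel, open (no coda). Short vowel, open → light.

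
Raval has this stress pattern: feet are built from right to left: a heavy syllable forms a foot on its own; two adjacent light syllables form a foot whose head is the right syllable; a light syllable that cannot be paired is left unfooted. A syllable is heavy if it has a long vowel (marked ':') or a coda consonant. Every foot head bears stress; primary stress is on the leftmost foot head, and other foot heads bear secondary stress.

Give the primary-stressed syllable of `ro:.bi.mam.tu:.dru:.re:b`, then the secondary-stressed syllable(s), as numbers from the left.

primary 1, secondary 3, 4, 5, 6

Weights: 1 ro: H, 2 bi L, 3 mam H, 4 tu: H, 5 dru: H, 6 re:b H.
Parse right to left (heavy = foot alone; LL = one foot; stranded L unfooted): (ˈro:) bi (ˈmam) (ˈtu:) (ˈdru:) (ˈre:b).
Foot heads: 1, 3, 4, 5, 6.
Primary stress on the leftmost head = syllable 1.
Secondary stress on 3, 4, 5, 6: ˈro:.bi.ˌmam.ˌtu:.ˌdru:.ˌre:b.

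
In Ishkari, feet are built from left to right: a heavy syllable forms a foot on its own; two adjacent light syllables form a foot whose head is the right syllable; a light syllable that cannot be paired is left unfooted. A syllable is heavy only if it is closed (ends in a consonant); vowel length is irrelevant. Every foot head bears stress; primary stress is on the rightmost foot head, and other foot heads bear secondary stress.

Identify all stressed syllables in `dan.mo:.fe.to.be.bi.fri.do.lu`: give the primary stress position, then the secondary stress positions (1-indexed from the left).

Weights: 1 dan H, 2 mo: L, 3 fe L, 4 to L, 5 be L, 6 bi L, 7 fri L, 8 do L, 9 lu L.
Parse left to right (heavy = foot alone; LL = one foot; stranded L unfooted): (ˈdan) (mo:.ˈfe) (to.ˈbe) (bi.ˈfri) (do.ˈlu).
Foot heads: 1, 3, 5, 7, 9.
Primary stress on the rightmost head = syllable 9.
Secondary stress on 1, 3, 5, 7: ˌdan.mo:.ˌfe.to.ˌbe.bi.ˌfri.do.ˈlu.

primary 9, secondary 1, 3, 5, 7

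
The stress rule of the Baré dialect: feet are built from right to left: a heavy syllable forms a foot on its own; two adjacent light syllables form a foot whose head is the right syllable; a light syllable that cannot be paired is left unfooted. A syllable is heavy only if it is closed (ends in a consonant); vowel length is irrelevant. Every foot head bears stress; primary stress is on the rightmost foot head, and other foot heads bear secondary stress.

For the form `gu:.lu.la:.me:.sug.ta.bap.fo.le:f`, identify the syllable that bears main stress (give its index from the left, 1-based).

9

Weights: 1 gu: L, 2 lu L, 3 la: L, 4 me: L, 5 sug H, 6 ta L, 7 bap H, 8 fo L, 9 le:f H.
Parse right to left (heavy = foot alone; LL = one foot; stranded L unfooted): (gu:.ˈlu) (la:.ˈme:) (ˈsug) ta (ˈbap) fo (ˈle:f).
Foot heads: 2, 4, 5, 7, 9.
Primary stress on the rightmost head = syllable 9.
Primary stress: syllable 9 → gu:.lu.la:.me:.sug.ta.bap.fo.ˈle:f.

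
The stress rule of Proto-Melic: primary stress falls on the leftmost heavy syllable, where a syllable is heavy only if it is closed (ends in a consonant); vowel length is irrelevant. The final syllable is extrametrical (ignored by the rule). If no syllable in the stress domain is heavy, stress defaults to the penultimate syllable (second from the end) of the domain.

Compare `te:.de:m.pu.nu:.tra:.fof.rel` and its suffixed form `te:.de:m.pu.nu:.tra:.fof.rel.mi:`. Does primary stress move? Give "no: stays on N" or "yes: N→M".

no: stays on 2

Base `te:.de:m.pu.nu:.tra:.fof.rel` (7 syllables):
  The final syllable (7, rel) is extrametrical; the stress domain is syllables 1–6.
  Weights: 1 te: L, 2 de:m H, 3 pu L, 4 nu: L, 5 tra: L, 6 fof H.
  Heavy syllables in the domain: 2, 6. The leftmost is syllable 2 (de:m).
  → primary stress on syllable 2.
Suffixed `te:.de:m.pu.nu:.tra:.fof.rel.mi:` (8 syllables):
  The final syllable (8, mi:) is extrametrical; the stress domain is syllables 1–7.
  Weights: 1 te: L, 2 de:m H, 3 pu L, 4 nu: L, 5 tra: L, 6 fof H, 7 rel H.
  Heavy syllables in the domain: 2, 6, 7. The leftmost is syllable 2 (de:m).
  → primary stress on syllable 2.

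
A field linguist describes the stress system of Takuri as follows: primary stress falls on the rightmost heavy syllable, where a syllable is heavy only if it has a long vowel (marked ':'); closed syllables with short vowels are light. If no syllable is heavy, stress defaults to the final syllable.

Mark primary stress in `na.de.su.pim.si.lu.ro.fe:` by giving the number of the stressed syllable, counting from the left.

Weights: 1 na L, 2 de L, 3 su L, 4 pim L, 5 si L, 6 lu L, 7 ro L, 8 fe: H.
Heavy syllables in the domain: 8. The rightmost is syllable 8 (fe:).
Primary stress: syllable 8 → na.de.su.pim.si.lu.ro.ˈfe:.

8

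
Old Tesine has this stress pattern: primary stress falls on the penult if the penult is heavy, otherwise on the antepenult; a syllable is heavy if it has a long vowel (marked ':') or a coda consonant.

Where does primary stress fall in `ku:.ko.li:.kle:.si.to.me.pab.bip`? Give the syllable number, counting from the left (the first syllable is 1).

8

Weights: 7 me L, 8 pab H, 9 bip H.
The penult (syllable 8, pab) is heavy, so it takes stress.
Primary stress: syllable 8 → ku:.ko.li:.kle:.si.to.me.ˈpab.bip.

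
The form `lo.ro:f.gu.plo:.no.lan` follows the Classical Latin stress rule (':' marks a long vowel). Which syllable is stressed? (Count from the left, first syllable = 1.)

4

Classical Latin: stress the penult if heavy (long vowel or closed), else the antepenult.
Weights: 4 plo: H, 5 no L, 6 lan H.
The penult (syllable 5, no) is light, so stress falls on the antepenult (syllable 4, plo:).
Stress on syllable 4: lo.ro:f.gu.ˈplo:.no.lan.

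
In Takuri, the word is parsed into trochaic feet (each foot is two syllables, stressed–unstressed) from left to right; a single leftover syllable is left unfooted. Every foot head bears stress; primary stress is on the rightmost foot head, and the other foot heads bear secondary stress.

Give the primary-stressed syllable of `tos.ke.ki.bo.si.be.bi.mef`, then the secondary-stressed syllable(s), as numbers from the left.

primary 7, secondary 1, 3, 5

Parse left to right into trochaic (ˈσσ) feet: (ˈtos.ke) (ˈki.bo) (ˈsi.be) (ˈbi.mef).
Foot heads (stressed positions): 1, 3, 5, 7.
End Rule Rightmost: primary stress on the rightmost head = syllable 7.
Secondary stress on 1, 3, 5: ˌtos.ke.ˌki.bo.ˌsi.be.ˈbi.mef.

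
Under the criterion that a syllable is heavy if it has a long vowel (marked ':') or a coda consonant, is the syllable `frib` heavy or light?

`frib`: short vowel, closed (coda /b/). Closed → heavy.

heavy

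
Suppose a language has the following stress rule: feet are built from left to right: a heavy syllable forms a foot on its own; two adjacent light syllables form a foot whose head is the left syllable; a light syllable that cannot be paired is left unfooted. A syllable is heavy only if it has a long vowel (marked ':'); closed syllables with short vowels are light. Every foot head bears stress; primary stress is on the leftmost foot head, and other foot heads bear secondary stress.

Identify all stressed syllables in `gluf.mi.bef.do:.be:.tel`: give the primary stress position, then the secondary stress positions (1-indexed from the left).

Weights: 1 gluf L, 2 mi L, 3 bef L, 4 do: H, 5 be: H, 6 tel L.
Parse left to right (heavy = foot alone; LL = one foot; stranded L unfooted): (ˈgluf.mi) bef (ˈdo:) (ˈbe:) tel.
Foot heads: 1, 4, 5.
Primary stress on the leftmost head = syllable 1.
Secondary stress on 4, 5: ˈgluf.mi.bef.ˌdo:.ˌbe:.tel.

primary 1, secondary 4, 5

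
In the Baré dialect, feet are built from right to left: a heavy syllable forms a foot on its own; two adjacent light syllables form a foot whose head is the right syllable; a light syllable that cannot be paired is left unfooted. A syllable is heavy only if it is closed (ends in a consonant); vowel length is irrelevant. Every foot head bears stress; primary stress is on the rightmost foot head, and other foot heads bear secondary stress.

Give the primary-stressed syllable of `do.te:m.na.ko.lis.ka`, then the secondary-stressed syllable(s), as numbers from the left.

Weights: 1 do L, 2 te:m H, 3 na L, 4 ko L, 5 lis H, 6 ka L.
Parse right to left (heavy = foot alone; LL = one foot; stranded L unfooted): do (ˈte:m) (na.ˈko) (ˈlis) ka.
Foot heads: 2, 4, 5.
Primary stress on the rightmost head = syllable 5.
Secondary stress on 2, 4: do.ˌte:m.na.ˌko.ˈlis.ka.

primary 5, secondary 2, 4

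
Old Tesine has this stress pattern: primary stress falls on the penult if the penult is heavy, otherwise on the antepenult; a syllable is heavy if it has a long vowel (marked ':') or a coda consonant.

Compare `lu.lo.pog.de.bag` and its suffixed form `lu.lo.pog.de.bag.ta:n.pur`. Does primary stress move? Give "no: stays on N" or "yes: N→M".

Base `lu.lo.pog.de.bag` (5 syllables):
  Weights: 3 pog H, 4 de L, 5 bag H.
  The penult (syllable 4, de) is light, so stress falls on the antepenult (syllable 3, pog).
  → primary stress on syllable 3.
Suffixed `lu.lo.pog.de.bag.ta:n.pur` (7 syllables):
  Weights: 5 bag H, 6 ta:n H, 7 pur H.
  The penult (syllable 6, ta:n) is heavy, so it takes stress.
  → primary stress on syllable 6.

yes: 3→6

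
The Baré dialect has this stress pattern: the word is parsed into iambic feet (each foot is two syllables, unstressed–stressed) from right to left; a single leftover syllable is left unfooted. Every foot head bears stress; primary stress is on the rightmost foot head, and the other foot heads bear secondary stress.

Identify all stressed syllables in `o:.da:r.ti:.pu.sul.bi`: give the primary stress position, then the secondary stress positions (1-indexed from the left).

primary 6, secondary 2, 4

Parse right to left into iambic (σˈσ) feet: (o:.ˈda:r) (ti:.ˈpu) (sul.ˈbi).
Foot heads (stressed positions): 2, 4, 6.
End Rule Rightmost: primary stress on the rightmost head = syllable 6.
Secondary stress on 2, 4: o:.ˌda:r.ti:.ˌpu.sul.ˈbi.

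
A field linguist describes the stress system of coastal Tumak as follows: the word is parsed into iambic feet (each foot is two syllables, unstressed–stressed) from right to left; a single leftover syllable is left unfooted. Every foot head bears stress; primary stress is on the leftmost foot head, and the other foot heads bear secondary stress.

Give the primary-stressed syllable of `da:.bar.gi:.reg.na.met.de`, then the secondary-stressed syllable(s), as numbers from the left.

Parse right to left into iambic (σˈσ) feet: da: (bar.ˈgi:) (reg.ˈna) (met.ˈde). Syllable 1 is left unfooted.
Foot heads (stressed positions): 3, 5, 7.
End Rule Leftmost: primary stress on the leftmost head = syllable 3.
Secondary stress on 5, 7: da:.bar.ˈgi:.reg.ˌna.met.ˌde.

primary 3, secondary 5, 7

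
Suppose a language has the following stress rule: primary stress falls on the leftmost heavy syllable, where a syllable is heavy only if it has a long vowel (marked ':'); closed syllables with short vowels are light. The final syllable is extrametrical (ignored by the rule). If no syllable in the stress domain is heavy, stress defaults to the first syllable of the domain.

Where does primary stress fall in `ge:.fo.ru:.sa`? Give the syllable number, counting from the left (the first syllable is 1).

The final syllable (4, sa) is extrametrical; the stress domain is syllables 1–3.
Weights: 1 ge: H, 2 fo L, 3 ru: H.
Heavy syllables in the domain: 1, 3. The leftmost is syllable 1 (ge:).
Primary stress: syllable 1 → ˈge:.fo.ru:.sa.

1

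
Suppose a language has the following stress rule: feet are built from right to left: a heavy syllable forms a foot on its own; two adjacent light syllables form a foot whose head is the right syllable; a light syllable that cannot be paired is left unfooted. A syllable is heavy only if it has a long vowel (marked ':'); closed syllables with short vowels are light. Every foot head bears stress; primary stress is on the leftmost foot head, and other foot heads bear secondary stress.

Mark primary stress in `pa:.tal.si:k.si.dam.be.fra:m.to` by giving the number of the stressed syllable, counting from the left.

1

Weights: 1 pa: H, 2 tal L, 3 si:k H, 4 si L, 5 dam L, 6 be L, 7 fra:m H, 8 to L.
Parse right to left (heavy = foot alone; LL = one foot; stranded L unfooted): (ˈpa:) tal (ˈsi:k) si (dam.ˈbe) (ˈfra:m) to.
Foot heads: 1, 3, 6, 7.
Primary stress on the leftmost head = syllable 1.
Primary stress: syllable 1 → ˈpa:.tal.si:k.si.dam.be.fra:m.to.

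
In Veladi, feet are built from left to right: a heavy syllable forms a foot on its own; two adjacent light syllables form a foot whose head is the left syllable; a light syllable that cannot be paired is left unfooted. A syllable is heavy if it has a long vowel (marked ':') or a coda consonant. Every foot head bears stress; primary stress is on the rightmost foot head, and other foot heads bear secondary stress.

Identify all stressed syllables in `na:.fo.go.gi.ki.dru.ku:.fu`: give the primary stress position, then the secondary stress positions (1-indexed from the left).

primary 7, secondary 1, 2, 4

Weights: 1 na: H, 2 fo L, 3 go L, 4 gi L, 5 ki L, 6 dru L, 7 ku: H, 8 fu L.
Parse left to right (heavy = foot alone; LL = one foot; stranded L unfooted): (ˈna:) (ˈfo.go) (ˈgi.ki) dru (ˈku:) fu.
Foot heads: 1, 2, 4, 7.
Primary stress on the rightmost head = syllable 7.
Secondary stress on 1, 2, 4: ˌna:.ˌfo.go.ˌgi.ki.dru.ˈku:.fu.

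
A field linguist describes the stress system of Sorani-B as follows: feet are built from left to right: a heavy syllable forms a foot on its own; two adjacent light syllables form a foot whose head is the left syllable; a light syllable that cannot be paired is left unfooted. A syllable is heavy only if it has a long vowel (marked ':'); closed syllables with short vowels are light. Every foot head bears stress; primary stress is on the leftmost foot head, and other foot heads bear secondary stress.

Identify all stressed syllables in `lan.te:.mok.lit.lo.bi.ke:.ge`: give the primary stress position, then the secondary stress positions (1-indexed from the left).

Weights: 1 lan L, 2 te: H, 3 mok L, 4 lit L, 5 lo L, 6 bi L, 7 ke: H, 8 ge L.
Parse left to right (heavy = foot alone; LL = one foot; stranded L unfooted): lan (ˈte:) (ˈmok.lit) (ˈlo.bi) (ˈke:) ge.
Foot heads: 2, 3, 5, 7.
Primary stress on the leftmost head = syllable 2.
Secondary stress on 3, 5, 7: lan.ˈte:.ˌmok.lit.ˌlo.bi.ˌke:.ge.

primary 2, secondary 3, 5, 7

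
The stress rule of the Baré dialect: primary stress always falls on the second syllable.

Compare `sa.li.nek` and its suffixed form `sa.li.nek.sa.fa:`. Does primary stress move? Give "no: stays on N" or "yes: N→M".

no: stays on 2

Base `sa.li.nek` (3 syllables):
  The word has 3 syllables; the second syllable is syllable 2 (li).
  → primary stress on syllable 2.
Suffixed `sa.li.nek.sa.fa:` (5 syllables):
  The word has 5 syllables; the second syllable is syllable 2 (li).
  → primary stress on syllable 2.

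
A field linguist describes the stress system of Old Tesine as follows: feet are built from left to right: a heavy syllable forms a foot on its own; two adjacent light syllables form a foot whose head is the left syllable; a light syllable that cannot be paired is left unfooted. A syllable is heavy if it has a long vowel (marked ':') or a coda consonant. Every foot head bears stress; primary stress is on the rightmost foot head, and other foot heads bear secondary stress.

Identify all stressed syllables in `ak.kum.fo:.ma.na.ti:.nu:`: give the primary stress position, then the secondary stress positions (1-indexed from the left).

primary 7, secondary 1, 2, 3, 4, 6

Weights: 1 ak H, 2 kum H, 3 fo: H, 4 ma L, 5 na L, 6 ti: H, 7 nu: H.
Parse left to right (heavy = foot alone; LL = one foot; stranded L unfooted): (ˈak) (ˈkum) (ˈfo:) (ˈma.na) (ˈti:) (ˈnu:).
Foot heads: 1, 2, 3, 4, 6, 7.
Primary stress on the rightmost head = syllable 7.
Secondary stress on 1, 2, 3, 4, 6: ˌak.ˌkum.ˌfo:.ˌma.na.ˌti:.ˈnu:.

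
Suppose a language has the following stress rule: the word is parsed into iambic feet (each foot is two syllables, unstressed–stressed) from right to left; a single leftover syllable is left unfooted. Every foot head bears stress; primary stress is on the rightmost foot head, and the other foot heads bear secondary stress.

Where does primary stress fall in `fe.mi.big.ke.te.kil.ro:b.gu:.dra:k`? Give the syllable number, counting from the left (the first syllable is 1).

Parse right to left into iambic (σˈσ) feet: fe (mi.ˈbig) (ke.ˈte) (kil.ˈro:b) (gu:.ˈdra:k). Syllable 1 is left unfooted.
Foot heads (stressed positions): 3, 5, 7, 9.
End Rule Rightmost: primary stress on the rightmost head = syllable 9.
Primary stress: syllable 9 → fe.mi.big.ke.te.kil.ro:b.gu:.ˈdra:k.

9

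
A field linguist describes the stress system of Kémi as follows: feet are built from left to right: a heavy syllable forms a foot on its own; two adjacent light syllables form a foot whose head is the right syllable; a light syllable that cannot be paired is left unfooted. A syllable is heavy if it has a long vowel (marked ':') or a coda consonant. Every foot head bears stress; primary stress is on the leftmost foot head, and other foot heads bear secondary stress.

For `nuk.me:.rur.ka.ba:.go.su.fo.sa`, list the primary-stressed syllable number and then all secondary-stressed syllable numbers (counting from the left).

primary 1, secondary 2, 3, 5, 7, 9

Weights: 1 nuk H, 2 me: H, 3 rur H, 4 ka L, 5 ba: H, 6 go L, 7 su L, 8 fo L, 9 sa L.
Parse left to right (heavy = foot alone; LL = one foot; stranded L unfooted): (ˈnuk) (ˈme:) (ˈrur) ka (ˈba:) (go.ˈsu) (fo.ˈsa).
Foot heads: 1, 2, 3, 5, 7, 9.
Primary stress on the leftmost head = syllable 1.
Secondary stress on 2, 3, 5, 7, 9: ˈnuk.ˌme:.ˌrur.ka.ˌba:.go.ˌsu.fo.ˌsa.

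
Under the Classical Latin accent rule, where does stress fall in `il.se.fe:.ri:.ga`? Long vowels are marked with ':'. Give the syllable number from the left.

Classical Latin: stress the penult if heavy (long vowel or closed), else the antepenult.
Weights: 3 fe: H, 4 ri: H, 5 ga L.
The penult (syllable 4, ri:) is heavy, so it takes stress.
Stress on syllable 4: il.se.fe:.ˈri:.ga.

4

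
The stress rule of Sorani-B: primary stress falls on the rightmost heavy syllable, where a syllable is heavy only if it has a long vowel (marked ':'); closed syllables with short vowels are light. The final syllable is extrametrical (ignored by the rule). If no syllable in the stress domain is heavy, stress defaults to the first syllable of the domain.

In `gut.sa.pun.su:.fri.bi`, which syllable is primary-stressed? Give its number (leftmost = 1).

4

The final syllable (6, bi) is extrametrical; the stress domain is syllables 1–5.
Weights: 1 gut L, 2 sa L, 3 pun L, 4 su: H, 5 fri L.
Heavy syllables in the domain: 4. The rightmost is syllable 4 (su:).
Primary stress: syllable 4 → gut.sa.pun.ˈsu:.fri.bi.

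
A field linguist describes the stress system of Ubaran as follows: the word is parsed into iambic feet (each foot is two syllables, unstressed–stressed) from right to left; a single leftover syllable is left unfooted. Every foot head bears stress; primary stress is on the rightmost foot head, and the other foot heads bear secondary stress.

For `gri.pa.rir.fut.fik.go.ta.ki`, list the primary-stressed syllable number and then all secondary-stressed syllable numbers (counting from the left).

Parse right to left into iambic (σˈσ) feet: (gri.ˈpa) (rir.ˈfut) (fik.ˈgo) (ta.ˈki).
Foot heads (stressed positions): 2, 4, 6, 8.
End Rule Rightmost: primary stress on the rightmost head = syllable 8.
Secondary stress on 2, 4, 6: gri.ˌpa.rir.ˌfut.fik.ˌgo.ta.ˈki.

primary 8, secondary 2, 4, 6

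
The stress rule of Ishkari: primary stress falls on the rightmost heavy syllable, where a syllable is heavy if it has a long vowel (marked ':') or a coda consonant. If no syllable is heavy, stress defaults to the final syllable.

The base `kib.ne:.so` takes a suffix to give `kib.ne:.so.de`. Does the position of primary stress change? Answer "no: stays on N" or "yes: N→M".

no: stays on 2

Base `kib.ne:.so` (3 syllables):
  Weights: 1 kib H, 2 ne: H, 3 so L.
  Heavy syllables in the domain: 1, 2. The rightmost is syllable 2 (ne:).
  → primary stress on syllable 2.
Suffixed `kib.ne:.so.de` (4 syllables):
  Weights: 1 kib H, 2 ne: H, 3 so L, 4 de L.
  Heavy syllables in the domain: 1, 2. The rightmost is syllable 2 (ne:).
  → primary stress on syllable 2.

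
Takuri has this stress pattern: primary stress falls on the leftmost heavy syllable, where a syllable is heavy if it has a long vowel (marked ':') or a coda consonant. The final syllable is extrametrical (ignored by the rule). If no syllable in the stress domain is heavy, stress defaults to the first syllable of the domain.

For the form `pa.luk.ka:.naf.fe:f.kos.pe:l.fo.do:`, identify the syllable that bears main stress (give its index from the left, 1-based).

2

The final syllable (9, do:) is extrametrical; the stress domain is syllables 1–8.
Weights: 1 pa L, 2 luk H, 3 ka: H, 4 naf H, 5 fe:f H, 6 kos H, 7 pe:l H, 8 fo L.
Heavy syllables in the domain: 2, 3, 4, 5, 6, 7. The leftmost is syllable 2 (luk).
Primary stress: syllable 2 → pa.ˈluk.ka:.naf.fe:f.kos.pe:l.fo.do:.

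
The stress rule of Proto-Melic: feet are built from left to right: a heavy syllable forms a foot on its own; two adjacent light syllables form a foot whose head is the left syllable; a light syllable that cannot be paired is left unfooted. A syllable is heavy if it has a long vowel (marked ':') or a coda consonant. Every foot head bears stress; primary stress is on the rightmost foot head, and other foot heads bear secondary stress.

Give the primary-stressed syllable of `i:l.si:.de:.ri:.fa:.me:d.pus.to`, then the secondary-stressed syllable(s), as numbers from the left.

primary 7, secondary 1, 2, 3, 4, 5, 6

Weights: 1 i:l H, 2 si: H, 3 de: H, 4 ri: H, 5 fa: H, 6 me:d H, 7 pus H, 8 to L.
Parse left to right (heavy = foot alone; LL = one foot; stranded L unfooted): (ˈi:l) (ˈsi:) (ˈde:) (ˈri:) (ˈfa:) (ˈme:d) (ˈpus) to.
Foot heads: 1, 2, 3, 4, 5, 6, 7.
Primary stress on the rightmost head = syllable 7.
Secondary stress on 1, 2, 3, 4, 5, 6: ˌi:l.ˌsi:.ˌde:.ˌri:.ˌfa:.ˌme:d.ˈpus.to.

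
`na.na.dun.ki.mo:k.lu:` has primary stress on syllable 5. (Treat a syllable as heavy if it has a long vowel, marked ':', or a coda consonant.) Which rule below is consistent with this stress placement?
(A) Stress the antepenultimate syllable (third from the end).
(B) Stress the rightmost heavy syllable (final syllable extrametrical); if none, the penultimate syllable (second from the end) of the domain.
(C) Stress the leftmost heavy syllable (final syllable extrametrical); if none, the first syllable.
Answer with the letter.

B

Rule A → syllable 4 (observed: 5).
Rule B → syllable 5 ✓.
Rule C → syllable 3 (observed: 5).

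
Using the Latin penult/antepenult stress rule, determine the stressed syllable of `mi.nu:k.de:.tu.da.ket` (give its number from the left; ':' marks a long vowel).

4

Classical Latin: stress the penult if heavy (long vowel or closed), else the antepenult.
Weights: 4 tu L, 5 da L, 6 ket H.
The penult (syllable 5, da) is light, so stress falls on the antepenult (syllable 4, tu).
Stress on syllable 4: mi.nu:k.de:.ˈtu.da.ket.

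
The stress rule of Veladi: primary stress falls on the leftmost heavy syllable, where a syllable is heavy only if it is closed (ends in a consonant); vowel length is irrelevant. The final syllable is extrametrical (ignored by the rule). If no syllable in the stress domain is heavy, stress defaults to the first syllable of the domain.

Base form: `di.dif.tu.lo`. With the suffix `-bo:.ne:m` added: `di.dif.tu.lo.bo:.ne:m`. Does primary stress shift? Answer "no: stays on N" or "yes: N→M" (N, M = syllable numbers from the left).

no: stays on 2

Base `di.dif.tu.lo` (4 syllables):
  The final syllable (4, lo) is extrametrical; the stress domain is syllables 1–3.
  Weights: 1 di L, 2 dif H, 3 tu L.
  Heavy syllables in the domain: 2. The leftmost is syllable 2 (dif).
  → primary stress on syllable 2.
Suffixed `di.dif.tu.lo.bo:.ne:m` (6 syllables):
  The final syllable (6, ne:m) is extrametrical; the stress domain is syllables 1–5.
  Weights: 1 di L, 2 dif H, 3 tu L, 4 lo L, 5 bo: L.
  Heavy syllables in the domain: 2. The leftmost is syllable 2 (dif).
  → primary stress on syllable 2.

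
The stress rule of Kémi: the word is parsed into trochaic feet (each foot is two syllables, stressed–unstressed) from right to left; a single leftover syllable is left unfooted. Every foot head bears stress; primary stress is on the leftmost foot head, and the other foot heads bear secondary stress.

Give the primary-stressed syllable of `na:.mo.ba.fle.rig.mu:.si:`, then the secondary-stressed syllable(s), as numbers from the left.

primary 2, secondary 4, 6

Parse right to left into trochaic (ˈσσ) feet: na: (ˈmo.ba) (ˈfle.rig) (ˈmu:.si:). Syllable 1 is left unfooted.
Foot heads (stressed positions): 2, 4, 6.
End Rule Leftmost: primary stress on the leftmost head = syllable 2.
Secondary stress on 4, 6: na:.ˈmo.ba.ˌfle.rig.ˌmu:.si:.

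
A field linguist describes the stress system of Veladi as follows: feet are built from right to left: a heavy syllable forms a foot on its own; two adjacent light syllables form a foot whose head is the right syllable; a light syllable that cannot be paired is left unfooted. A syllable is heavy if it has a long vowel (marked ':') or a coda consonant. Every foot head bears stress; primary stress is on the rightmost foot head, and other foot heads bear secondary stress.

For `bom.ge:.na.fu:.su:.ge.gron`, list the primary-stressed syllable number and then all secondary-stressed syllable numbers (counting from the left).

Weights: 1 bom H, 2 ge: H, 3 na L, 4 fu: H, 5 su: H, 6 ge L, 7 gron H.
Parse right to left (heavy = foot alone; LL = one foot; stranded L unfooted): (ˈbom) (ˈge:) na (ˈfu:) (ˈsu:) ge (ˈgron).
Foot heads: 1, 2, 4, 5, 7.
Primary stress on the rightmost head = syllable 7.
Secondary stress on 1, 2, 4, 5: ˌbom.ˌge:.na.ˌfu:.ˌsu:.ge.ˈgron.

primary 7, secondary 1, 2, 4, 5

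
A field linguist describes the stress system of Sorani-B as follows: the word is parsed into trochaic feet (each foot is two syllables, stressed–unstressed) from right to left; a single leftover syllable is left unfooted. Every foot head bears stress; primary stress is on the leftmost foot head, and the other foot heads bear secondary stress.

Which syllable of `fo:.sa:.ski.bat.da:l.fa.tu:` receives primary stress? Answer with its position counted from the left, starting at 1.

Parse right to left into trochaic (ˈσσ) feet: fo: (ˈsa:.ski) (ˈbat.da:l) (ˈfa.tu:). Syllable 1 is left unfooted.
Foot heads (stressed positions): 2, 4, 6.
End Rule Leftmost: primary stress on the leftmost head = syllable 2.
Primary stress: syllable 2 → fo:.ˈsa:.ski.bat.da:l.fa.tu:.

2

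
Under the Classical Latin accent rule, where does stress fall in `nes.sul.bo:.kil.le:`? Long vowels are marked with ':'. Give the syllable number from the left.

Classical Latin: stress the penult if heavy (long vowel or closed), else the antepenult.
Weights: 3 bo: H, 4 kil H, 5 le: H.
The penult (syllable 4, kil) is heavy, so it takes stress.
Stress on syllable 4: nes.sul.bo:.ˈkil.le:.

4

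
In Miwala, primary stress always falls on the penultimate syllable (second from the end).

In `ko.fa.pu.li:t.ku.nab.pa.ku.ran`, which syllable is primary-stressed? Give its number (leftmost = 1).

8

The word has 9 syllables; the penultimate syllable (second from the end) is syllable 8 (ku).
Primary stress: syllable 8 → ko.fa.pu.li:t.ku.nab.pa.ˈku.ran.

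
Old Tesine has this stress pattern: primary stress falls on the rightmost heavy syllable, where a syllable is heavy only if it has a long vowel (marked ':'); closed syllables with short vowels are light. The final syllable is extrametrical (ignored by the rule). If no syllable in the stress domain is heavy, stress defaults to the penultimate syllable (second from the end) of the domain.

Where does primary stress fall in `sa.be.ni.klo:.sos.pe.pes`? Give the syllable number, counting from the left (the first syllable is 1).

The final syllable (7, pes) is extrametrical; the stress domain is syllables 1–6.
Weights: 1 sa L, 2 be L, 3 ni L, 4 klo: H, 5 sos L, 6 pe L.
Heavy syllables in the domain: 4. The rightmost is syllable 4 (klo:).
Primary stress: syllable 4 → sa.be.ni.ˈklo:.sos.pe.pes.

4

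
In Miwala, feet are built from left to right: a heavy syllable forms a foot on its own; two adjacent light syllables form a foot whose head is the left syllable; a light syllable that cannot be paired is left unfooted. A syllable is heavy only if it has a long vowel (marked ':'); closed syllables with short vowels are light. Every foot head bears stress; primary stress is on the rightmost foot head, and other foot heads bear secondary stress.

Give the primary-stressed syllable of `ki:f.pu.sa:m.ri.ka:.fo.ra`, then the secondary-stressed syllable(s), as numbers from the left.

Weights: 1 ki:f H, 2 pu L, 3 sa:m H, 4 ri L, 5 ka: H, 6 fo L, 7 ra L.
Parse left to right (heavy = foot alone; LL = one foot; stranded L unfooted): (ˈki:f) pu (ˈsa:m) ri (ˈka:) (ˈfo.ra).
Foot heads: 1, 3, 5, 6.
Primary stress on the rightmost head = syllable 6.
Secondary stress on 1, 3, 5: ˌki:f.pu.ˌsa:m.ri.ˌka:.ˈfo.ra.

primary 6, secondary 1, 3, 5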